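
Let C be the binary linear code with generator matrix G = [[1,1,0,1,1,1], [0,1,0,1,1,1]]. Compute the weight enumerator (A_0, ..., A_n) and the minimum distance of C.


Weight distribution: A_0 = 1, A_1 = 1, A_4 = 1, A_5 = 1. Minimum distance d = 1.

Enumerate all 2^2 = 4 messages m ∈ F_2^2.
For each, compute codeword c = mG in F_2^6, then tally its weight.
  m = 00 → c = 000000, weight = 0.
  m = 10 → c = 110111, weight = 5.
  m = 01 → c = 010111, weight = 4.
  m = 11 → c = 100000, weight = 1.
Tally weights:
  weight 0: 1 codewords.
  weight 1: 1 codewords.
  weight 4: 1 codewords.
  weight 5: 1 codewords.
Minimum distance d = smallest w > 0 with A_w > 0 = 1.
Sanity: Σ A_w = 4 = 2^2 = 4 ✓.


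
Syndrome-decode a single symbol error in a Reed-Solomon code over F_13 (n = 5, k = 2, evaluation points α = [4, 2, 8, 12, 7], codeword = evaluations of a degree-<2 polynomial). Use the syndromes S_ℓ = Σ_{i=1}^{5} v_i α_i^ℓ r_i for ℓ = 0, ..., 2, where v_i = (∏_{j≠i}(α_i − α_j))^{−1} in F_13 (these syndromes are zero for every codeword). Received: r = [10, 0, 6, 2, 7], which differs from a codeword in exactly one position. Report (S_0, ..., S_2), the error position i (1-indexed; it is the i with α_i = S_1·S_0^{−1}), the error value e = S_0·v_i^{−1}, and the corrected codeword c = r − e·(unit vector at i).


S = (7, 1, 2), error at position 2, error magnitude e = 1, c = [10, 12, 6, 2, 7].

Step 1: column multipliers v_i = (∏_{j≠i}(α_i − α_j))^{−1} mod 13.
  i = 1 (α = 4): (4−2)(4−8)(4−12)(4−7) = 2·(−4)·(−8)·(−3) = −192 ≡ 3, so v_1 = 3^{−1} = 9 (mod 13).
  i = 2 (α = 2): (2−4)(2−8)(2−12)(2−7) = (−2)·(−6)·(−10)·(−5) = 600 ≡ 2, so v_2 = 2^{−1} = 7 (mod 13).
  i = 3 (α = 8): (8−4)(8−2)(8−12)(8−7) = 4·6·(−4)·1 = −96 ≡ 8, so v_3 = 8^{−1} = 5 (mod 13).
  i = 4 (α = 12): (12−4)(12−2)(12−8)(12−7) = 8·10·4·5 = 1600 ≡ 1, so v_4 = 1^{−1} = 1 (mod 13).
  i = 5 (α = 7): (7−4)(7−2)(7−8)(7−12) = 3·5·(−1)·(−5) = 75 ≡ 10, so v_5 = 10^{−1} = 4 (mod 13).
  v = [9, 7, 5, 1, 4].
Step 2: syndromes of r = [10, 0, 6, 2, 7] (all sums mod 13).
  S_0 = Σ v_i r_i = 9·10 + 7·0 + 5·6 + 1·2 + 4·7 = 150 ≡ 7.
  S_1 = Σ v_i α_i r_i = 9·4·10 + 7·2·0 + 5·8·6 + 1·12·2 + 4·7·7 = 820 ≡ 1.
  α_i^2 mod 13 = [3, 4, 12, 1, 10].
  S_2 = Σ v_i α_i^2 r_i = 9·3·10 + 7·4·0 + 5·12·6 + 1·1·2 + 4·10·7 = 912 ≡ 2.
  S = (7, 1, 2) ≠ 0, so r is not a codeword (an error is present).
Step 3: locate the error. For a single error e at position i, S_ℓ = v_i·e·α_i^ℓ, so α_err = S_1/S_0.
  S_0^{−1} = 7^{−1} = 2 (mod 13), so α_err = 1·2 = 2 ≡ 2 = α_2. Error position i = 2.
  Consistency check: S_2/S_1 = 2·1 = 2 ≡ 2 = α_err ✓ (single-error assumption holds).
Step 4: error magnitude e = S_0/v_2 = S_0·∏_{j≠2}(α_2 − α_j) = 7·2 = 14 ≡ 1 (mod 13).
Step 5: correct position 2: c_2 = r_2 − e = 0 − 1 ≡ 12 (mod 13). Hence c = [10, 12, 6, 2, 7].
  Check: interpolating c through the α_i gives m(x) = 1 + 12·x (degree < 2) with m(α_i) = c_i for every i, so c is indeed a codeword.


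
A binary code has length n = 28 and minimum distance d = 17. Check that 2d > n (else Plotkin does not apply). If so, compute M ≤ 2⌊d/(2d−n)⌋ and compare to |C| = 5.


Plotkin bound M ≤ 4; given |C| = 5 > bound (violated).

Check applicability: 2d = 34, n = 28.
2d − n = 6 > 0, so Plotkin applies.
Compute d/(2d−n) = 17/6 ≈ 2.8333.
⌊d/(2d−n)⌋ = 2.
Plotkin bound: M ≤ 2·2 = 4.
Given |C| = 5, check: VIOLATED.
This |C| is above the Plotkin bound, so no binary code with n = 28, d = 17 and 5 codewords exists.


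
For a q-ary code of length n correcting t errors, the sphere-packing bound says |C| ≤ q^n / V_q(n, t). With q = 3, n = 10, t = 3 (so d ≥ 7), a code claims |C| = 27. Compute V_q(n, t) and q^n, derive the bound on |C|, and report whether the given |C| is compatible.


V_q(n, t) = 1161, q^n = 59049, Hamming bound = 50, |C| = 27 ≤ bound (satisfied).

Step 1: Compute V_q(n, t) = Σ_{j=0}^3 C(n, j) (q−1)^j.
  j = 0: C(10,0)·(2)^0 = 1·1 = 1.
  j = 1: C(10,1)·(2)^1 = 10·2 = 20.
  j = 2: C(10,2)·(2)^2 = 45·4 = 180.
  j = 3: C(10,3)·(2)^3 = 120·8 = 960.
  V_q(n, t) = 1 + 20 + 180 + 960 = 1161.
Step 2: q^n = 3^10 = 59049.
Step 3: Hamming bound ⌊q^n / V_q(n,t)⌋ = ⌊59049/1161⌋ = 50.
Step 4: Compare |C| = 27 to 50: satisfied.
The claimed |C| lies below the Hamming bound.


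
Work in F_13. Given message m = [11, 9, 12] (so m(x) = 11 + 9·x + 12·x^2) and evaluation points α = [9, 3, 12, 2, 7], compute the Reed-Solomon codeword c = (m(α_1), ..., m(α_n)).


c = [11, 3, 1, 12, 12]

Message polynomial: m(x) = 11 + 9·x + 12·x^2 (mod 13).
For each evaluation point α_i, compute m(α_i) mod 13:
  α_1 = 9: Horner steps 12 → 0 → 11, so m(9) = 11.
  α_2 = 3: Horner steps 12 → 6 → 3, so m(3) = 3.
  α_3 = 12: Horner steps 12 → 10 → 1, so m(12) = 1.
  α_4 = 2: Horner steps 12 → 7 → 12, so m(2) = 12.
  α_5 = 7: Horner steps 12 → 2 → 12, so m(7) = 12.
Codeword c = [11, 3, 1, 12, 12] ∈ F_13^5.


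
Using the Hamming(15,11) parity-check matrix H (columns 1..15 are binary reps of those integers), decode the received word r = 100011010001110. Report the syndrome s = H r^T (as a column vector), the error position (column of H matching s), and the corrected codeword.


s = (0, 1, 0, 1)^T, error position = 5, corrected codeword c = 100001010001110

Compute s = H r^T mod 2 one row at a time:
  s_1 = 1 + 0 + 0 + 0 + 1 + 1 + 1 + 0 = 4 ≡ 0 (mod 2).
  s_2 = 0 + 1 + 1 + 0 + 1 + 1 + 1 + 0 = 5 ≡ 1 (mod 2).
  s_3 = 0 + 0 + 1 + 0 + 0 + 0 + 1 + 0 = 2 ≡ 0 (mod 2).
  s_4 = 1 + 0 + 1 + 0 + 0 + 0 + 1 + 0 = 3 ≡ 1 (mod 2).
s = (0, 1, 0, 1)^T — this equals column 5 of H (binary 0101), so error is at position 5.
Correct: flip bit 5 of r = 100011010001110 to get c = 100001010001110.


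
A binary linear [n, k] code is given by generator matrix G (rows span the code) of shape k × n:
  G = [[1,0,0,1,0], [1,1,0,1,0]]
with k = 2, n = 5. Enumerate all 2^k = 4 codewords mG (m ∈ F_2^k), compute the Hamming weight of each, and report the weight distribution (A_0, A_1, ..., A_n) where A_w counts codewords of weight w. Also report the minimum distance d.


Weight distribution: A_0 = 1, A_1 = 1, A_2 = 1, A_3 = 1. Minimum distance d = 1.

Enumerate all 2^2 = 4 messages m ∈ F_2^2.
For each, compute codeword c = mG in F_2^5, then tally its weight.
  m = 00 → c = 00000, weight = 0.
  m = 10 → c = 10010, weight = 2.
  m = 01 → c = 11010, weight = 3.
  m = 11 → c = 01000, weight = 1.
Tally weights:
  weight 0: 1 codewords.
  weight 1: 1 codewords.
  weight 2: 1 codewords.
  weight 3: 1 codewords.
Minimum distance d = smallest w > 0 with A_w > 0 = 1.
Sanity: Σ A_w = 4 = 2^2 = 4 ✓.


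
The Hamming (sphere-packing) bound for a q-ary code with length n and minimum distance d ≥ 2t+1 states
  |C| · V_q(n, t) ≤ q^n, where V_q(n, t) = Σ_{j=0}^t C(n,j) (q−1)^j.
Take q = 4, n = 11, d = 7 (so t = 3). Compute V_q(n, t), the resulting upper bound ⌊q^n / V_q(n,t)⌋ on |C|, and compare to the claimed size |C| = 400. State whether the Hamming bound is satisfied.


V_q(n, t) = 4984, q^n = 4194304, Hamming bound = 841, |C| = 400 ≤ bound (satisfied).

Step 1: Compute V_q(n, t) = Σ_{j=0}^3 C(n, j) (q−1)^j.
  j = 0: C(11,0)·(3)^0 = 1·1 = 1.
  j = 1: C(11,1)·(3)^1 = 11·3 = 33.
  j = 2: C(11,2)·(3)^2 = 55·9 = 495.
  j = 3: C(11,3)·(3)^3 = 165·27 = 4455.
  V_q(n, t) = 1 + 33 + 495 + 4455 = 4984.
Step 2: q^n = 4^11 = 4194304.
Step 3: Hamming bound ⌊q^n / V_q(n,t)⌋ = ⌊4194304/4984⌋ = 841.
Step 4: Compare |C| = 400 to 841: satisfied.
The claimed |C| lies below the Hamming bound.


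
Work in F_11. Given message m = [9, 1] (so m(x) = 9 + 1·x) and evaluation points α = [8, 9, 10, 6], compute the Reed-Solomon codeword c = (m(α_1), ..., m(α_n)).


c = [6, 7, 8, 4]

Message polynomial: m(x) = 9 + 1·x (mod 11).
For each evaluation point α_i, compute m(α_i) mod 11:
  α_1 = 8: Horner steps 1 → 6, so m(8) = 6.
  α_2 = 9: Horner steps 1 → 7, so m(9) = 7.
  α_3 = 10: Horner steps 1 → 8, so m(10) = 8.
  α_4 = 6: Horner steps 1 → 4, so m(6) = 4.
Codeword c = [6, 7, 8, 4] ∈ F_11^4.


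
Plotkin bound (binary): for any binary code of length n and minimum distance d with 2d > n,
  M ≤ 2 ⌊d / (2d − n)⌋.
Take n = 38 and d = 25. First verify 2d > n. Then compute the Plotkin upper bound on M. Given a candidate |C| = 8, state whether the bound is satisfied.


Plotkin bound M ≤ 4; given |C| = 8 > bound (violated).

Check applicability: 2d = 50, n = 38.
2d − n = 12 > 0, so Plotkin applies.
Compute d/(2d−n) = 25/12 ≈ 2.0833.
⌊d/(2d−n)⌋ = 2.
Plotkin bound: M ≤ 2·2 = 4.
Given |C| = 8, check: VIOLATED.
This |C| is above the Plotkin bound, so no binary code with n = 38, d = 25 and 8 codewords exists.


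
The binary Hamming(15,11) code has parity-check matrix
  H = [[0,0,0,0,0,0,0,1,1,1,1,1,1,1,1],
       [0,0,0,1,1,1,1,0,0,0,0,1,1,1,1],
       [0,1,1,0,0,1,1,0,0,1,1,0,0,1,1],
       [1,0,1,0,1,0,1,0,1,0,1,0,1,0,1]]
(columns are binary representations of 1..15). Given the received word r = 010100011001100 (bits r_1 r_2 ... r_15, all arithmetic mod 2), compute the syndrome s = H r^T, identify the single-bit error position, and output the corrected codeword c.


s = (0, 1, 1, 0)^T, error position = 6, corrected codeword c = 010101011001100

Compute s = H r^T mod 2 one row at a time:
  s_1 = 1 + 1 + 0 + 0 + 1 + 1 + 0 + 0 = 4 ≡ 0 (mod 2).
  s_2 = 1 + 0 + 0 + 0 + 1 + 1 + 0 + 0 = 3 ≡ 1 (mod 2).
  s_3 = 1 + 0 + 0 + 0 + 0 + 0 + 0 + 0 = 1 ≡ 1 (mod 2).
  s_4 = 0 + 0 + 0 + 0 + 1 + 0 + 1 + 0 = 2 ≡ 0 (mod 2).
s = (0, 1, 1, 0)^T — this equals column 6 of H (binary 0110), so error is at position 6.
Correct: flip bit 6 of r = 010100011001100 to get c = 010101011001100.


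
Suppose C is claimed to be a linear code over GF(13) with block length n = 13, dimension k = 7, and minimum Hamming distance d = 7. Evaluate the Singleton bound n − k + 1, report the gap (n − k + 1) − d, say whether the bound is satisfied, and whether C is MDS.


Singleton RHS = n − k + 1 = 7, slack = 0, bound satisfied, MDS.

Singleton bound: d ≤ n − k + 1.
Here n = 13, k = 7, so n − k + 1 = 7.
Given d = 7, check d ≤ 7: YES.
Slack = (n − k + 1) − d = 0.
The code is MDS (slack = 0).
Description: the claimed parameters are [13, 7, 7]_13; such a code would be MDS (meets Singleton bound).


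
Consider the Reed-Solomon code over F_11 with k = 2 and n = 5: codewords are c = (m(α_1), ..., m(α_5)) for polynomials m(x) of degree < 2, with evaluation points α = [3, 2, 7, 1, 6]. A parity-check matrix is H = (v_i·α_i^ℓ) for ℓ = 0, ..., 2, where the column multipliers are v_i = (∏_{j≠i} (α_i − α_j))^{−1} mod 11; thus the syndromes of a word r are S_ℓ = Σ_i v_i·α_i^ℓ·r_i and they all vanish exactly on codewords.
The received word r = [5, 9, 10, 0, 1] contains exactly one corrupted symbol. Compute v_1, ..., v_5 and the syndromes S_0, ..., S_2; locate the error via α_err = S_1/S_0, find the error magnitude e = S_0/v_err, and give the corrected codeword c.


S = (10, 8, 2), error at position 1, error magnitude e = 9, c = [7, 9, 10, 0, 1].

Step 1: column multipliers v_i = (∏_{j≠i}(α_i − α_j))^{−1} mod 11.
  i = 1 (α = 3): (3−2)(3−7)(3−1)(3−6) = 1·(−4)·2·(−3) = 24 ≡ 2, so v_1 = 2^{−1} = 6 (mod 11).
  i = 2 (α = 2): (2−3)(2−7)(2−1)(2−6) = (−1)·(−5)·1·(−4) = −20 ≡ 2, so v_2 = 2^{−1} = 6 (mod 11).
  i = 3 (α = 7): (7−3)(7−2)(7−1)(7−6) = 4·5·6·1 = 120 ≡ 10, so v_3 = 10^{−1} = 10 (mod 11).
  i = 4 (α = 1): (1−3)(1−2)(1−7)(1−6) = (−2)·(−1)·(−6)·(−5) = 60 ≡ 5, so v_4 = 5^{−1} = 9 (mod 11).
  i = 5 (α = 6): (6−3)(6−2)(6−7)(6−1) = 3·4·(−1)·5 = −60 ≡ 6, so v_5 = 6^{−1} = 2 (mod 11).
  v = [6, 6, 10, 9, 2].
Step 2: syndromes of r = [5, 9, 10, 0, 1] (all sums mod 11).
  S_0 = Σ v_i r_i = 6·5 + 6·9 + 10·10 + 9·0 + 2·1 = 186 ≡ 10.
  S_1 = Σ v_i α_i r_i = 6·3·5 + 6·2·9 + 10·7·10 + 9·1·0 + 2·6·1 = 910 ≡ 8.
  α_i^2 mod 11 = [9, 4, 5, 1, 3].
  S_2 = Σ v_i α_i^2 r_i = 6·9·5 + 6·4·9 + 10·5·10 + 9·1·0 + 2·3·1 = 992 ≡ 2.
  S = (10, 8, 2) ≠ 0, so r is not a codeword (an error is present).
Step 3: locate the error. For a single error e at position i, S_ℓ = v_i·e·α_i^ℓ, so α_err = S_1/S_0.
  S_0^{−1} = 10^{−1} = 10 (mod 11), so α_err = 8·10 = 80 ≡ 3 = α_1. Error position i = 1.
  Consistency check: S_2/S_1 = 2·7 = 14 ≡ 3 = α_err ✓ (single-error assumption holds).
Step 4: error magnitude e = S_0/v_1 = S_0·∏_{j≠1}(α_1 − α_j) = 10·2 = 20 ≡ 9 (mod 11).
Step 5: correct position 1: c_1 = r_1 − e = 5 − 9 ≡ 7 (mod 11). Hence c = [7, 9, 10, 0, 1].
  Check: interpolating c through the α_i gives m(x) = 2 + 9·x (degree < 2) with m(α_i) = c_i for every i, so c is indeed a codeword.


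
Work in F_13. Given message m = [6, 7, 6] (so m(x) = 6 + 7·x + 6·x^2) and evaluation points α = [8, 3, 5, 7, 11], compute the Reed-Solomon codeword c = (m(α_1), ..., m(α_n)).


c = [4, 3, 9, 11, 3]

Message polynomial: m(x) = 6 + 7·x + 6·x^2 (mod 13).
For each evaluation point α_i, compute m(α_i) mod 13:
  α_1 = 8: Horner steps 6 → 3 → 4, so m(8) = 4.
  α_2 = 3: Horner steps 6 → 12 → 3, so m(3) = 3.
  α_3 = 5: Horner steps 6 → 11 → 9, so m(5) = 9.
  α_4 = 7: Horner steps 6 → 10 → 11, so m(7) = 11.
  α_5 = 11: Horner steps 6 → 8 → 3, so m(11) = 3.
Codeword c = [4, 3, 9, 11, 3] ∈ F_13^5.


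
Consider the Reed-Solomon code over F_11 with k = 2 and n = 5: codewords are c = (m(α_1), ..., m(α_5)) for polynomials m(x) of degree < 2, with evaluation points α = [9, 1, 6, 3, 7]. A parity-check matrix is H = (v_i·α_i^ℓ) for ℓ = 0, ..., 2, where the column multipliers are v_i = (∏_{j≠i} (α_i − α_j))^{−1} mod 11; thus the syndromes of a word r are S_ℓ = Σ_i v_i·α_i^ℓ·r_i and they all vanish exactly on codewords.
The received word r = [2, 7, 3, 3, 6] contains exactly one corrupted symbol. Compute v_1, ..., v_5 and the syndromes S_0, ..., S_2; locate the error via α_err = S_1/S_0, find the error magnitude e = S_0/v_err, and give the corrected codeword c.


S = (6, 3, 7), error at position 3, error magnitude e = 6, c = [2, 7, 8, 3, 6].

Step 1: column multipliers v_i = (∏_{j≠i}(α_i − α_j))^{−1} mod 11.
  i = 1 (α = 9): (9−1)(9−6)(9−3)(9−7) = 8·3·6·2 = 288 ≡ 2, so v_1 = 2^{−1} = 6 (mod 11).
  i = 2 (α = 1): (1−9)(1−6)(1−3)(1−7) = (−8)·(−5)·(−2)·(−6) = 480 ≡ 7, so v_2 = 7^{−1} = 8 (mod 11).
  i = 3 (α = 6): (6−9)(6−1)(6−3)(6−7) = (−3)·5·3·(−1) = 45 ≡ 1, so v_3 = 1^{−1} = 1 (mod 11).
  i = 4 (α = 3): (3−9)(3−1)(3−6)(3−7) = (−6)·2·(−3)·(−4) = −144 ≡ 10, so v_4 = 10^{−1} = 10 (mod 11).
  i = 5 (α = 7): (7−9)(7−1)(7−6)(7−3) = (−2)·6·1·4 = −48 ≡ 7, so v_5 = 7^{−1} = 8 (mod 11).
  v = [6, 8, 1, 10, 8].
Step 2: syndromes of r = [2, 7, 3, 3, 6] (all sums mod 11).
  S_0 = Σ v_i r_i = 6·2 + 8·7 + 1·3 + 10·3 + 8·6 = 149 ≡ 6.
  S_1 = Σ v_i α_i r_i = 6·9·2 + 8·1·7 + 1·6·3 + 10·3·3 + 8·7·6 = 608 ≡ 3.
  α_i^2 mod 11 = [4, 1, 3, 9, 5].
  S_2 = Σ v_i α_i^2 r_i = 6·4·2 + 8·1·7 + 1·3·3 + 10·9·3 + 8·5·6 = 623 ≡ 7.
  S = (6, 3, 7) ≠ 0, so r is not a codeword (an error is present).
Step 3: locate the error. For a single error e at position i, S_ℓ = v_i·e·α_i^ℓ, so α_err = S_1/S_0.
  S_0^{−1} = 6^{−1} = 2 (mod 11), so α_err = 3·2 = 6 ≡ 6 = α_3. Error position i = 3.
  Consistency check: S_2/S_1 = 7·4 = 28 ≡ 6 = α_err ✓ (single-error assumption holds).
Step 4: error magnitude e = S_0/v_3 = S_0·∏_{j≠3}(α_3 − α_j) = 6·1 = 6 ≡ 6 (mod 11).
Step 5: correct position 3: c_3 = r_3 − e = 3 − 6 ≡ 8 (mod 11). Hence c = [2, 7, 8, 3, 6].
  Check: interpolating c through the α_i gives m(x) = 9 + 9·x (degree < 2) with m(α_i) = c_i for every i, so c is indeed a codeword.


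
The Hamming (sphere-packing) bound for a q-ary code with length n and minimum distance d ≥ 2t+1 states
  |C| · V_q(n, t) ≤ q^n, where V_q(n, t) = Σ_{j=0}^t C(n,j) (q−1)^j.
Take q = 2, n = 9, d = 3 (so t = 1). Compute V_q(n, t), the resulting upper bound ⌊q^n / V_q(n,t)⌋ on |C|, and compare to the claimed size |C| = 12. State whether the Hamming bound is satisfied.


V_q(n, t) = 10, q^n = 512, Hamming bound = 51, |C| = 12 ≤ bound (satisfied).

Step 1: Compute V_q(n, t) = Σ_{j=0}^1 C(n, j) (q−1)^j.
  j = 0: C(9,0)·(1)^0 = 1·1 = 1.
  j = 1: C(9,1)·(1)^1 = 9·1 = 9.
  V_q(n, t) = 1 + 9 = 10.
Step 2: q^n = 2^9 = 512.
Step 3: Hamming bound ⌊q^n / V_q(n,t)⌋ = ⌊512/10⌋ = 51.
Step 4: Compare |C| = 12 to 51: satisfied.
The claimed |C| lies below the Hamming bound.


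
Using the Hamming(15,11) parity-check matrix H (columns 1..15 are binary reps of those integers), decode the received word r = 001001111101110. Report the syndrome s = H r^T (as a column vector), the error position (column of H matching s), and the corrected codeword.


s = (0, 1, 1, 0)^T, error position = 6, corrected codeword c = 001000111101110

Compute s = H r^T mod 2 one row at a time:
  s_1 = 1 + 1 + 1 + 0 + 1 + 1 + 1 + 0 = 6 ≡ 0 (mod 2).
  s_2 = 0 + 0 + 1 + 1 + 1 + 1 + 1 + 0 = 5 ≡ 1 (mod 2).
  s_3 = 0 + 1 + 1 + 1 + 1 + 0 + 1 + 0 = 5 ≡ 1 (mod 2).
  s_4 = 0 + 1 + 0 + 1 + 1 + 0 + 1 + 0 = 4 ≡ 0 (mod 2).
s = (0, 1, 1, 0)^T — this equals column 6 of H (binary 0110), so error is at position 6.
Correct: flip bit 6 of r = 001001111101110 to get c = 001000111101110.


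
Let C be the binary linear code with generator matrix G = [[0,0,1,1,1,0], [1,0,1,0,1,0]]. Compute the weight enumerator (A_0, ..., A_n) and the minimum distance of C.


Weight distribution: A_0 = 1, A_2 = 1, A_3 = 2. Minimum distance d = 2.

Enumerate all 2^2 = 4 messages m ∈ F_2^2.
For each, compute codeword c = mG in F_2^6, then tally its weight.
  m = 00 → c = 000000, weight = 0.
  m = 10 → c = 001110, weight = 3.
  m = 01 → c = 101010, weight = 3.
  m = 11 → c = 100100, weight = 2.
Tally weights:
  weight 0: 1 codewords.
  weight 2: 1 codewords.
  weight 3: 2 codewords.
Minimum distance d = smallest w > 0 with A_w > 0 = 2.
Sanity: Σ A_w = 4 = 2^2 = 4 ✓.


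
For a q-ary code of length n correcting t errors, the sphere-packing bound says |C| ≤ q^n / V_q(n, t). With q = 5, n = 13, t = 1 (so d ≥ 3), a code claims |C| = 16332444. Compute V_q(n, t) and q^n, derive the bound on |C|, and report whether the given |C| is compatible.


V_q(n, t) = 53, q^n = 1220703125, Hamming bound = 23032134, |C| = 16332444 ≤ bound (satisfied).

Step 1: Compute V_q(n, t) = Σ_{j=0}^1 C(n, j) (q−1)^j.
  j = 0: C(13,0)·(4)^0 = 1·1 = 1.
  j = 1: C(13,1)·(4)^1 = 13·4 = 52.
  V_q(n, t) = 1 + 52 = 53.
Step 2: q^n = 5^13 = 1220703125.
Step 3: Hamming bound ⌊q^n / V_q(n,t)⌋ = ⌊1220703125/53⌋ = 23032134.
Step 4: Compare |C| = 16332444 to 23032134: satisfied.
The claimed |C| lies below the Hamming bound.


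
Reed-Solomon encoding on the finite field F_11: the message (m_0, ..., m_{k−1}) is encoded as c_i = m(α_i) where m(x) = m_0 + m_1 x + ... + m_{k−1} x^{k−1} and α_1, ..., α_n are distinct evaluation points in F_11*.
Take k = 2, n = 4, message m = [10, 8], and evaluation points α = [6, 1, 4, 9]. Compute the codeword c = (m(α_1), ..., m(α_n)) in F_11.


c = [3, 7, 9, 5]

Message polynomial: m(x) = 10 + 8·x (mod 11).
For each evaluation point α_i, compute m(α_i) mod 11:
  α_1 = 6: Horner steps 8 → 3, so m(6) = 3.
  α_2 = 1: Horner steps 8 → 7, so m(1) = 7.
  α_3 = 4: Horner steps 8 → 9, so m(4) = 9.
  α_4 = 9: Horner steps 8 → 5, so m(9) = 5.
Codeword c = [3, 7, 9, 5] ∈ F_11^4.


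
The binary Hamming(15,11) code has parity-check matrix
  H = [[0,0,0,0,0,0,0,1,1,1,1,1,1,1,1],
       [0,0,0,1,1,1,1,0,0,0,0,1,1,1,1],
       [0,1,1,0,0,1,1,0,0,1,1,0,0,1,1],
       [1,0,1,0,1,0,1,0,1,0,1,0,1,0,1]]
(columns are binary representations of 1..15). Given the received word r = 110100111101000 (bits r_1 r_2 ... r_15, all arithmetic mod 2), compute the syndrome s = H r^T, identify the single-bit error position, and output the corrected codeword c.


s = (0, 1, 1, 1)^T, error position = 7, corrected codeword c = 110100011101000

Compute s = H r^T mod 2 one row at a time:
  s_1 = 1 + 1 + 1 + 0 + 1 + 0 + 0 + 0 = 4 ≡ 0 (mod 2).
  s_2 = 1 + 0 + 0 + 1 + 1 + 0 + 0 + 0 = 3 ≡ 1 (mod 2).
  s_3 = 1 + 0 + 0 + 1 + 1 + 0 + 0 + 0 = 3 ≡ 1 (mod 2).
  s_4 = 1 + 0 + 0 + 1 + 1 + 0 + 0 + 0 = 3 ≡ 1 (mod 2).
s = (0, 1, 1, 1)^T — this equals column 7 of H (binary 0111), so error is at position 7.
Correct: flip bit 7 of r = 110100111101000 to get c = 110100011101000.


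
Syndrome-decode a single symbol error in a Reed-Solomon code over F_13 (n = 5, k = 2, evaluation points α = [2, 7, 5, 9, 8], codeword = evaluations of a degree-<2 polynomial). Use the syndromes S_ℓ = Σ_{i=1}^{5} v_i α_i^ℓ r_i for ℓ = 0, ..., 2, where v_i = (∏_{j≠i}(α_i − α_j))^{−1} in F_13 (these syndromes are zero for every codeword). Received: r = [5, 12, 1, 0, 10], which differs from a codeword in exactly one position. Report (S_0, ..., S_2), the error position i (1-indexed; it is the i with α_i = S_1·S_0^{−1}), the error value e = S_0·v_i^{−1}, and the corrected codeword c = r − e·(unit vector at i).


S = (10, 5, 9), error at position 2, error magnitude e = 5, c = [5, 7, 1, 0, 10].

Step 1: column multipliers v_i = (∏_{j≠i}(α_i − α_j))^{−1} mod 13.
  i = 1 (α = 2): (2−7)(2−5)(2−9)(2−8) = (−5)·(−3)·(−7)·(−6) = 630 ≡ 6, so v_1 = 6^{−1} = 11 (mod 13).
  i = 2 (α = 7): (7−2)(7−5)(7−9)(7−8) = 5·2·(−2)·(−1) = 20 ≡ 7, so v_2 = 7^{−1} = 2 (mod 13).
  i = 3 (α = 5): (5−2)(5−7)(5−9)(5−8) = 3·(−2)·(−4)·(−3) = −72 ≡ 6, so v_3 = 6^{−1} = 11 (mod 13).
  i = 4 (α = 9): (9−2)(9−7)(9−5)(9−8) = 7·2·4·1 = 56 ≡ 4, so v_4 = 4^{−1} = 10 (mod 13).
  i = 5 (α = 8): (8−2)(8−7)(8−5)(8−9) = 6·1·3·(−1) = −18 ≡ 8, so v_5 = 8^{−1} = 5 (mod 13).
  v = [11, 2, 11, 10, 5].
Step 2: syndromes of r = [5, 12, 1, 0, 10] (all sums mod 13).
  S_0 = Σ v_i r_i = 11·5 + 2·12 + 11·1 + 10·0 + 5·10 = 140 ≡ 10.
  S_1 = Σ v_i α_i r_i = 11·2·5 + 2·7·12 + 11·5·1 + 10·9·0 + 5·8·10 = 733 ≡ 5.
  α_i^2 mod 13 = [4, 10, 12, 3, 12].
  S_2 = Σ v_i α_i^2 r_i = 11·4·5 + 2·10·12 + 11·12·1 + 10·3·0 + 5·12·10 = 1192 ≡ 9.
  S = (10, 5, 9) ≠ 0, so r is not a codeword (an error is present).
Step 3: locate the error. For a single error e at position i, S_ℓ = v_i·e·α_i^ℓ, so α_err = S_1/S_0.
  S_0^{−1} = 10^{−1} = 4 (mod 13), so α_err = 5·4 = 20 ≡ 7 = α_2. Error position i = 2.
  Consistency check: S_2/S_1 = 9·8 = 72 ≡ 7 = α_err ✓ (single-error assumption holds).
Step 4: error magnitude e = S_0/v_2 = S_0·∏_{j≠2}(α_2 − α_j) = 10·7 = 70 ≡ 5 (mod 13).
Step 5: correct position 2: c_2 = r_2 − e = 12 − 5 ≡ 7 (mod 13). Hence c = [5, 7, 1, 0, 10].
  Check: interpolating c through the α_i gives m(x) = 12 + 3·x (degree < 2) with m(α_i) = c_i for every i, so c is indeed a codeword.


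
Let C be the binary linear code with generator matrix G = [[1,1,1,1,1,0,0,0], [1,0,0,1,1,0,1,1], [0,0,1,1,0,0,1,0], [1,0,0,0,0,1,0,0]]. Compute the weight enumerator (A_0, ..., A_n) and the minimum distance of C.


Weight distribution: A_0 = 1, A_2 = 1, A_3 = 2, A_4 = 5, A_5 = 6, A_6 = 1. Minimum distance d = 2.

Enumerate all 2^4 = 16 messages m ∈ F_2^4.
For each, compute codeword c = mG in F_2^8, then tally its weight.
  m = 0000 → c = 00000000, weight = 0.
  m = 1000 → c = 11111000, weight = 5.
  m = 0100 → c = 10011011, weight = 5.
  m = 1100 → c = 01100011, weight = 4.
  m = 0010 → c = 00110010, weight = 3.
  m = 1010 → c = 11001010, weight = 4.
  m = 0110 → c = 10101001, weight = 4.
  m = 1110 → c = 01010001, weight = 3.
  m = 0001 → c = 10000100, weight = 2.
  m = 1001 → c = 01111100, weight = 5.
  m = 0101 → c = 00011111, weight = 5.
  m = 1101 → c = 11100111, weight = 6.
  m = 0011 → c = 10110110, weight = 5.
  m = 1011 → c = 01001110, weight = 4.
  m = 0111 → c = 00101101, weight = 4.
  m = 1111 → c = 11010101, weight = 5.
Tally weights:
  weight 0: 1 codewords.
  weight 2: 1 codewords.
  weight 3: 2 codewords.
  weight 4: 5 codewords.
  weight 5: 6 codewords.
  weight 6: 1 codewords.
Minimum distance d = smallest w > 0 with A_w > 0 = 2.
Sanity: Σ A_w = 16 = 2^4 = 16 ✓.


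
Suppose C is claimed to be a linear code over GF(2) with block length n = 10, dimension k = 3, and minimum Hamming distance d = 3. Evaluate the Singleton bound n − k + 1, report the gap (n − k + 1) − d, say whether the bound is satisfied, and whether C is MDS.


Singleton RHS = n − k + 1 = 8, slack = 5, bound satisfied, not MDS.

Singleton bound: d ≤ n − k + 1.
Here n = 10, k = 3, so n − k + 1 = 8.
Given d = 3, check d ≤ 8: YES.
Slack = (n − k + 1) − d = 5.
The code is NOT MDS (slack = 5 > 0).
Description: the claimed parameters are [10, 3, 3]_2; such a code would be non-MDS.


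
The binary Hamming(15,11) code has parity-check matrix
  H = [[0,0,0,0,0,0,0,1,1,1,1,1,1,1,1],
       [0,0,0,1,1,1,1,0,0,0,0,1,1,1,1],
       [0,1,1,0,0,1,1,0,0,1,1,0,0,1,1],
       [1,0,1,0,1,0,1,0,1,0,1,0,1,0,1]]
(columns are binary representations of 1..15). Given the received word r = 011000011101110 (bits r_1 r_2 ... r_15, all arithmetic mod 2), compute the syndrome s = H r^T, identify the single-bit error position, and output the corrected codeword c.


s = (0, 1, 0, 1)^T, error position = 5, corrected codeword c = 011010011101110

Compute s = H r^T mod 2 one row at a time:
  s_1 = 1 + 1 + 1 + 0 + 1 + 1 + 1 + 0 = 6 ≡ 0 (mod 2).
  s_2 = 0 + 0 + 0 + 0 + 1 + 1 + 1 + 0 = 3 ≡ 1 (mod 2).
  s_3 = 1 + 1 + 0 + 0 + 1 + 0 + 1 + 0 = 4 ≡ 0 (mod 2).
  s_4 = 0 + 1 + 0 + 0 + 1 + 0 + 1 + 0 = 3 ≡ 1 (mod 2).
s = (0, 1, 0, 1)^T — this equals column 5 of H (binary 0101), so error is at position 5.
Correct: flip bit 5 of r = 011000011101110 to get c = 011010011101110.


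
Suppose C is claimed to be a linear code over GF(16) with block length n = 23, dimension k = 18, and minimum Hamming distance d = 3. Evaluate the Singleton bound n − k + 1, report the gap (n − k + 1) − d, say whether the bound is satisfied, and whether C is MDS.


Singleton RHS = n − k + 1 = 6, slack = 3, bound satisfied, not MDS.

Singleton bound: d ≤ n − k + 1.
Here n = 23, k = 18, so n − k + 1 = 6.
Given d = 3, check d ≤ 6: YES.
Slack = (n − k + 1) − d = 3.
The code is NOT MDS (slack = 3 > 0).
Description: the claimed parameters are [23, 18, 3]_16; such a code would be non-MDS.


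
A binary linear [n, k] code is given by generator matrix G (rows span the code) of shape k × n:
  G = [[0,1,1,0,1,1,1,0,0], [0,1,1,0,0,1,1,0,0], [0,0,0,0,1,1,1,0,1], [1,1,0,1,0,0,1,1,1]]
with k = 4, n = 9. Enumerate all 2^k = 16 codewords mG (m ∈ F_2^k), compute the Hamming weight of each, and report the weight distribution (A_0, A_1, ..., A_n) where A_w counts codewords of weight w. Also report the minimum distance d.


Weight distribution: A_0 = 1, A_1 = 1, A_3 = 2, A_4 = 3, A_5 = 3, A_6 = 4, A_7 = 2. Minimum distance d = 1.

Enumerate all 2^4 = 16 messages m ∈ F_2^4.
For each, compute codeword c = mG in F_2^9, then tally its weight.
  m = 0000 → c = 000000000, weight = 0.
  m = 1000 → c = 011011100, weight = 5.
  m = 0100 → c = 011001100, weight = 4.
  m = 1100 → c = 000010000, weight = 1.
  m = 0010 → c = 000011101, weight = 4.
  m = 1010 → c = 011000001, weight = 3.
  m = 0110 → c = 011010001, weight = 4.
  m = 1110 → c = 000001101, weight = 3.
  m = 0001 → c = 110100111, weight = 6.
  m = 1001 → c = 101111011, weight = 7.
  m = 0101 → c = 101101011, weight = 6.
  m = 1101 → c = 110110111, weight = 7.
  m = 0011 → c = 110111010, weight = 6.
  m = 1011 → c = 101100110, weight = 5.
  m = 0111 → c = 101110110, weight = 6.
  m = 1111 → c = 110101010, weight = 5.
Tally weights:
  weight 0: 1 codewords.
  weight 1: 1 codewords.
  weight 3: 2 codewords.
  weight 4: 3 codewords.
  weight 5: 3 codewords.
  weight 6: 4 codewords.
  weight 7: 2 codewords.
Minimum distance d = smallest w > 0 with A_w > 0 = 1.
Sanity: Σ A_w = 16 = 2^4 = 16 ✓.


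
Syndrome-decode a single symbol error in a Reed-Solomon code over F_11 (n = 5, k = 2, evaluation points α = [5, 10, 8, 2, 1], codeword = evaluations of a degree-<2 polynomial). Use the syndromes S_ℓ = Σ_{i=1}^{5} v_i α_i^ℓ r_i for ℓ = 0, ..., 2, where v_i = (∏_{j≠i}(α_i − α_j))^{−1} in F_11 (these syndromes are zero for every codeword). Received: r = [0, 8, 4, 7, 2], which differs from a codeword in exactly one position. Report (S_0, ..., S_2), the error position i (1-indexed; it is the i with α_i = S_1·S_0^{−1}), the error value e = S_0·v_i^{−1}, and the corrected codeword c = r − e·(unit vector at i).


S = (1, 10, 1), error at position 2, error magnitude e = 5, c = [0, 3, 4, 7, 2].

Step 1: column multipliers v_i = (∏_{j≠i}(α_i − α_j))^{−1} mod 11.
  i = 1 (α = 5): (5−10)(5−8)(5−2)(5−1) = (−5)·(−3)·3·4 = 180 ≡ 4, so v_1 = 4^{−1} = 3 (mod 11).
  i = 2 (α = 10): (10−5)(10−8)(10−2)(10−1) = 5·2·8·9 = 720 ≡ 5, so v_2 = 5^{−1} = 9 (mod 11).
  i = 3 (α = 8): (8−5)(8−10)(8−2)(8−1) = 3·(−2)·6·7 = −252 ≡ 1, so v_3 = 1^{−1} = 1 (mod 11).
  i = 4 (α = 2): (2−5)(2−10)(2−8)(2−1) = (−3)·(−8)·(−6)·1 = −144 ≡ 10, so v_4 = 10^{−1} = 10 (mod 11).
  i = 5 (α = 1): (1−5)(1−10)(1−8)(1−2) = (−4)·(−9)·(−7)·(−1) = 252 ≡ 10, so v_5 = 10^{−1} = 10 (mod 11).
  v = [3, 9, 1, 10, 10].
Step 2: syndromes of r = [0, 8, 4, 7, 2] (all sums mod 11).
  S_0 = Σ v_i r_i = 3·0 + 9·8 + 1·4 + 10·7 + 10·2 = 166 ≡ 1.
  S_1 = Σ v_i α_i r_i = 3·5·0 + 9·10·8 + 1·8·4 + 10·2·7 + 10·1·2 = 912 ≡ 10.
  α_i^2 mod 11 = [3, 1, 9, 4, 1].
  S_2 = Σ v_i α_i^2 r_i = 3·3·0 + 9·1·8 + 1·9·4 + 10·4·7 + 10·1·2 = 408 ≡ 1.
  S = (1, 10, 1) ≠ 0, so r is not a codeword (an error is present).
Step 3: locate the error. For a single error e at position i, S_ℓ = v_i·e·α_i^ℓ, so α_err = S_1/S_0.
  S_0^{−1} = 1^{−1} = 1 (mod 11), so α_err = 10·1 = 10 ≡ 10 = α_2. Error position i = 2.
  Consistency check: S_2/S_1 = 1·10 = 10 ≡ 10 = α_err ✓ (single-error assumption holds).
Step 4: error magnitude e = S_0/v_2 = S_0·∏_{j≠2}(α_2 − α_j) = 1·5 = 5 ≡ 5 (mod 11).
Step 5: correct position 2: c_2 = r_2 − e = 8 − 5 ≡ 3 (mod 11). Hence c = [0, 3, 4, 7, 2].
  Check: interpolating c through the α_i gives m(x) = 8 + 5·x (degree < 2) with m(α_i) = c_i for every i, so c is indeed a codeword.


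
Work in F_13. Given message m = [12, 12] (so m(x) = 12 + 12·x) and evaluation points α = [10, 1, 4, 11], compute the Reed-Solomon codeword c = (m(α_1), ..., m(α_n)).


c = [2, 11, 8, 1]

Message polynomial: m(x) = 12 + 12·x (mod 13).
For each evaluation point α_i, compute m(α_i) mod 13:
  α_1 = 10: Horner steps 12 → 2, so m(10) = 2.
  α_2 = 1: Horner steps 12 → 11, so m(1) = 11.
  α_3 = 4: Horner steps 12 → 8, so m(4) = 8.
  α_4 = 11: Horner steps 12 → 1, so m(11) = 1.
Codeword c = [2, 11, 8, 1] ∈ F_13^4.


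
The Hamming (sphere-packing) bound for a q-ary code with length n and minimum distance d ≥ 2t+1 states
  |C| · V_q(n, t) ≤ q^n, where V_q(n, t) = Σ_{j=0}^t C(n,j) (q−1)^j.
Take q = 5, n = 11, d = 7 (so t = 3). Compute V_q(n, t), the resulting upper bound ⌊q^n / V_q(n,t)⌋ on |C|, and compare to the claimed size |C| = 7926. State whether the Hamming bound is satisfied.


V_q(n, t) = 11485, q^n = 48828125, Hamming bound = 4251, |C| = 7926 > bound (violated).

Step 1: Compute V_q(n, t) = Σ_{j=0}^3 C(n, j) (q−1)^j.
  j = 0: C(11,0)·(4)^0 = 1·1 = 1.
  j = 1: C(11,1)·(4)^1 = 11·4 = 44.
  j = 2: C(11,2)·(4)^2 = 55·16 = 880.
  j = 3: C(11,3)·(4)^3 = 165·64 = 10560.
  V_q(n, t) = 1 + 44 + 880 + 10560 = 11485.
Step 2: q^n = 5^11 = 48828125.
Step 3: Hamming bound ⌊q^n / V_q(n,t)⌋ = ⌊48828125/11485⌋ = 4251.
Step 4: Compare |C| = 7926 to 4251: violated.
The claimed |C| lies above the Hamming bound, so no 5-ary code of length 11 with d ≥ 7 can have 7926 codewords.


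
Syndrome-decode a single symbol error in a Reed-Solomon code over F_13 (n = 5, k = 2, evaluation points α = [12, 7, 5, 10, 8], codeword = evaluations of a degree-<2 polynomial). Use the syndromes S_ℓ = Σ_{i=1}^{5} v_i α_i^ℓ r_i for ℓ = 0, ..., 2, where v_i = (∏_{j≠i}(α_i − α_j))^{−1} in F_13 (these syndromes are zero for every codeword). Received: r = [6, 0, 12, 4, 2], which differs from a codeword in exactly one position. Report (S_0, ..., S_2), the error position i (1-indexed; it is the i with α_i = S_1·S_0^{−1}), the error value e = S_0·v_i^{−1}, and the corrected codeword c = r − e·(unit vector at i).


S = (10, 5, 9), error at position 2, error magnitude e = 12, c = [6, 1, 12, 4, 2].

Step 1: column multipliers v_i = (∏_{j≠i}(α_i − α_j))^{−1} mod 13.
  i = 1 (α = 12): (12−7)(12−5)(12−10)(12−8) = 5·7·2·4 = 280 ≡ 7, so v_1 = 7^{−1} = 2 (mod 13).
  i = 2 (α = 7): (7−12)(7−5)(7−10)(7−8) = (−5)·2·(−3)·(−1) = −30 ≡ 9, so v_2 = 9^{−1} = 3 (mod 13).
  i = 3 (α = 5): (5−12)(5−7)(5−10)(5−8) = (−7)·(−2)·(−5)·(−3) = 210 ≡ 2, so v_3 = 2^{−1} = 7 (mod 13).
  i = 4 (α = 10): (10−12)(10−7)(10−5)(10−8) = (−2)·3·5·2 = −60 ≡ 5, so v_4 = 5^{−1} = 8 (mod 13).
  i = 5 (α = 8): (8−12)(8−7)(8−5)(8−10) = (−4)·1·3·(−2) = 24 ≡ 11, so v_5 = 11^{−1} = 6 (mod 13).
  v = [2, 3, 7, 8, 6].
Step 2: syndromes of r = [6, 0, 12, 4, 2] (all sums mod 13).
  S_0 = Σ v_i r_i = 2·6 + 3·0 + 7·12 + 8·4 + 6·2 = 140 ≡ 10.
  S_1 = Σ v_i α_i r_i = 2·12·6 + 3·7·0 + 7·5·12 + 8·10·4 + 6·8·2 = 980 ≡ 5.
  α_i^2 mod 13 = [1, 10, 12, 9, 12].
  S_2 = Σ v_i α_i^2 r_i = 2·1·6 + 3·10·0 + 7·12·12 + 8·9·4 + 6·12·2 = 1452 ≡ 9.
  S = (10, 5, 9) ≠ 0, so r is not a codeword (an error is present).
Step 3: locate the error. For a single error e at position i, S_ℓ = v_i·e·α_i^ℓ, so α_err = S_1/S_0.
  S_0^{−1} = 10^{−1} = 4 (mod 13), so α_err = 5·4 = 20 ≡ 7 = α_2. Error position i = 2.
  Consistency check: S_2/S_1 = 9·8 = 72 ≡ 7 = α_err ✓ (single-error assumption holds).
Step 4: error magnitude e = S_0/v_2 = S_0·∏_{j≠2}(α_2 − α_j) = 10·9 = 90 ≡ 12 (mod 13).
Step 5: correct position 2: c_2 = r_2 − e = 0 − 12 ≡ 1 (mod 13). Hence c = [6, 1, 12, 4, 2].
  Check: interpolating c through the α_i gives m(x) = 7 + 1·x (degree < 2) with m(α_i) = c_i for every i, so c is indeed a codeword.


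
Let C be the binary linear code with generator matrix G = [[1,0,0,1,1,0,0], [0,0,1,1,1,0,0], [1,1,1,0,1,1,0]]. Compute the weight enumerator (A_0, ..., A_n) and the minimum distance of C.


Weight distribution: A_0 = 1, A_2 = 1, A_3 = 3, A_4 = 2, A_5 = 1. Minimum distance d = 2.

Enumerate all 2^3 = 8 messages m ∈ F_2^3.
For each, compute codeword c = mG in F_2^7, then tally its weight.
  m = 000 → c = 0000000, weight = 0.
  m = 100 → c = 1001100, weight = 3.
  m = 010 → c = 0011100, weight = 3.
  m = 110 → c = 1010000, weight = 2.
  m = 001 → c = 1110110, weight = 5.
  m = 101 → c = 0111010, weight = 4.
  m = 011 → c = 1101010, weight = 4.
  m = 111 → c = 0100110, weight = 3.
Tally weights:
  weight 0: 1 codewords.
  weight 2: 1 codewords.
  weight 3: 3 codewords.
  weight 4: 2 codewords.
  weight 5: 1 codewords.
Minimum distance d = smallest w > 0 with A_w > 0 = 2.
Sanity: Σ A_w = 8 = 2^3 = 8 ✓.


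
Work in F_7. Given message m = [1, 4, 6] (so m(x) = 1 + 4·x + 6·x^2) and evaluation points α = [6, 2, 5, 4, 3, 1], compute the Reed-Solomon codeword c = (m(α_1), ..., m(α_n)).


c = [3, 5, 3, 1, 4, 4]

Message polynomial: m(x) = 1 + 4·x + 6·x^2 (mod 7).
For each evaluation point α_i, compute m(α_i) mod 7:
  α_1 = 6: Horner steps 6 → 5 → 3, so m(6) = 3.
  α_2 = 2: Horner steps 6 → 2 → 5, so m(2) = 5.
  α_3 = 5: Horner steps 6 → 6 → 3, so m(5) = 3.
  α_4 = 4: Horner steps 6 → 0 → 1, so m(4) = 1.
  α_5 = 3: Horner steps 6 → 1 → 4, so m(3) = 4.
  α_6 = 1: Horner steps 6 → 3 → 4, so m(1) = 4.
Codeword c = [3, 5, 3, 1, 4, 4] ∈ F_7^6.


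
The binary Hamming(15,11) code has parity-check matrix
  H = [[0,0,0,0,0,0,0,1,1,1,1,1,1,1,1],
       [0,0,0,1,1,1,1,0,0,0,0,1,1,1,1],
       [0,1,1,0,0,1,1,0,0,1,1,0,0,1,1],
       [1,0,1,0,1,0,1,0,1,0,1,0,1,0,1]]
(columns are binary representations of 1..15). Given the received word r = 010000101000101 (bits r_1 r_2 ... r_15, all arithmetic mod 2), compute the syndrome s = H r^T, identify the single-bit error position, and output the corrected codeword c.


s = (1, 1, 1, 0)^T, error position = 14, corrected codeword c = 010000101000111

Compute s = H r^T mod 2 one row at a time:
  s_1 = 0 + 1 + 0 + 0 + 0 + 1 + 0 + 1 = 3 ≡ 1 (mod 2).
  s_2 = 0 + 0 + 0 + 1 + 0 + 1 + 0 + 1 = 3 ≡ 1 (mod 2).
  s_3 = 1 + 0 + 0 + 1 + 0 + 0 + 0 + 1 = 3 ≡ 1 (mod 2).
  s_4 = 0 + 0 + 0 + 1 + 1 + 0 + 1 + 1 = 4 ≡ 0 (mod 2).
s = (1, 1, 1, 0)^T — this equals column 14 of H (binary 1110), so error is at position 14.
Correct: flip bit 14 of r = 010000101000101 to get c = 010000101000111.


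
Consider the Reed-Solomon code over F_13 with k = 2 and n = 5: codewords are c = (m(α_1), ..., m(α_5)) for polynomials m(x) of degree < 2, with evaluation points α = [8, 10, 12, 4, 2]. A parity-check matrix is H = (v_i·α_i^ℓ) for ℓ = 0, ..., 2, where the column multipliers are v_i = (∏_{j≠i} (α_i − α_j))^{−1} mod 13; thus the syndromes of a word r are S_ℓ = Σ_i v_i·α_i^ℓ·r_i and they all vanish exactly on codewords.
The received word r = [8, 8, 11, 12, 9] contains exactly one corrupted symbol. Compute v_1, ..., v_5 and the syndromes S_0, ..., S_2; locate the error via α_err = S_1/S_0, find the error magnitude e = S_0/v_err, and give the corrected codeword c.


S = (12, 5, 1), error at position 1, error magnitude e = 3, c = [5, 8, 11, 12, 9].

Step 1: column multipliers v_i = (∏_{j≠i}(α_i − α_j))^{−1} mod 13.
  i = 1 (α = 8): (8−10)(8−12)(8−4)(8−2) = (−2)·(−4)·4·6 = 192 ≡ 10, so v_1 = 10^{−1} = 4 (mod 13).
  i = 2 (α = 10): (10−8)(10−12)(10−4)(10−2) = 2·(−2)·6·8 = −192 ≡ 3, so v_2 = 3^{−1} = 9 (mod 13).
  i = 3 (α = 12): (12−8)(12−10)(12−4)(12−2) = 4·2·8·10 = 640 ≡ 3, so v_3 = 3^{−1} = 9 (mod 13).
  i = 4 (α = 4): (4−8)(4−10)(4−12)(4−2) = (−4)·(−6)·(−8)·2 = −384 ≡ 6, so v_4 = 6^{−1} = 11 (mod 13).
  i = 5 (α = 2): (2−8)(2−10)(2−12)(2−4) = (−6)·(−8)·(−10)·(−2) = 960 ≡ 11, so v_5 = 11^{−1} = 6 (mod 13).
  v = [4, 9, 9, 11, 6].
Step 2: syndromes of r = [8, 8, 11, 12, 9] (all sums mod 13).
  S_0 = Σ v_i r_i = 4·8 + 9·8 + 9·11 + 11·12 + 6·9 = 389 ≡ 12.
  S_1 = Σ v_i α_i r_i = 4·8·8 + 9·10·8 + 9·12·11 + 11·4·12 + 6·2·9 = 2800 ≡ 5.
  α_i^2 mod 13 = [12, 9, 1, 3, 4].
  S_2 = Σ v_i α_i^2 r_i = 4·12·8 + 9·9·8 + 9·1·11 + 11·3·12 + 6·4·9 = 1743 ≡ 1.
  S = (12, 5, 1) ≠ 0, so r is not a codeword (an error is present).
Step 3: locate the error. For a single error e at position i, S_ℓ = v_i·e·α_i^ℓ, so α_err = S_1/S_0.
  S_0^{−1} = 12^{−1} = 12 (mod 13), so α_err = 5·12 = 60 ≡ 8 = α_1. Error position i = 1.
  Consistency check: S_2/S_1 = 1·8 = 8 ≡ 8 = α_err ✓ (single-error assumption holds).
Step 4: error magnitude e = S_0/v_1 = S_0·∏_{j≠1}(α_1 − α_j) = 12·10 = 120 ≡ 3 (mod 13).
Step 5: correct position 1: c_1 = r_1 − e = 8 − 3 ≡ 5 (mod 13). Hence c = [5, 8, 11, 12, 9].
  Check: interpolating c through the α_i gives m(x) = 6 + 8·x (degree < 2) with m(α_i) = c_i for every i, so c is indeed a codeword.


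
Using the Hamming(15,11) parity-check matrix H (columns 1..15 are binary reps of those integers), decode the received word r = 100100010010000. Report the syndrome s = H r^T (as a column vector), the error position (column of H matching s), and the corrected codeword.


s = (0, 1, 1, 0)^T, error position = 6, corrected codeword c = 100101010010000

Compute s = H r^T mod 2 one row at a time:
  s_1 = 1 + 0 + 0 + 1 + 0 + 0 + 0 + 0 = 2 ≡ 0 (mod 2).
  s_2 = 1 + 0 + 0 + 0 + 0 + 0 + 0 + 0 = 1 ≡ 1 (mod 2).
  s_3 = 0 + 0 + 0 + 0 + 0 + 1 + 0 + 0 = 1 ≡ 1 (mod 2).
  s_4 = 1 + 0 + 0 + 0 + 0 + 1 + 0 + 0 = 2 ≡ 0 (mod 2).
s = (0, 1, 1, 0)^T — this equals column 6 of H (binary 0110), so error is at position 6.
Correct: flip bit 6 of r = 100100010010000 to get c = 100101010010000.
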